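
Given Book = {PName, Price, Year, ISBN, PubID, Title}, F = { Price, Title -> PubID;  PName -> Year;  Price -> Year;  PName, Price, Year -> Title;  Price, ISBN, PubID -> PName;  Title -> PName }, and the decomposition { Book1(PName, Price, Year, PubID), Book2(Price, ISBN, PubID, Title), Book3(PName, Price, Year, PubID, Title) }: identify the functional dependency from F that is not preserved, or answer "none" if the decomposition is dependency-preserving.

none

Price, Title → PubID lies within Book2.
PName → Year lies within Book1.
Price → Year lies within Book1.
PName, Price, Year → Title lies within Book3.
Price, ISBN, PubID → PName: restricted closure across fragments reaches PName.
Title → PName lies within Book3.
Every dependency is enforceable on the fragments, so the decomposition is dependency-preserving.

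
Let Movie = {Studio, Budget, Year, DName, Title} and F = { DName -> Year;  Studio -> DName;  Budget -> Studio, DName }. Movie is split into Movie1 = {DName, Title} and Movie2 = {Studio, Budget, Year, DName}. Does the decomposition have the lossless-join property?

No

Common attributes: Movie1 ∩ Movie2 = {DName}.
Closure of {DName}: DName → Year applies, adding Year. So (DName)⁺ = {Year, DName}.
The closure contains neither all of Movie1 = {DName, Title} nor all of Movie2 = {Studio, Budget, Year, DName}, so the common attributes are not a superkey of either fragment. The join is lossy.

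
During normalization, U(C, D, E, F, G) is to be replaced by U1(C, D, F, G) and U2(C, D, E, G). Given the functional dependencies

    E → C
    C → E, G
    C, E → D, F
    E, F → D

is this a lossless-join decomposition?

Common attributes: U1 ∩ U2 = {C, D, G}.
Closure of {C, D, G}: C → E, G applies, adding E; C, E → D, F applies, adding F. So (C, D, G)⁺ = {C, D, E, F, G}.
This closure contains every attribute of U1, so U1 ∩ U2 → U1. The join is lossless.

Yes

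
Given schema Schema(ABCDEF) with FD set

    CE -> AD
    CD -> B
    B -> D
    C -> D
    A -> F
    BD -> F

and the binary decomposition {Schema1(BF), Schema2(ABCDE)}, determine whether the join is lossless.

Common attributes: Schema1 ∩ Schema2 = {B}.
Closure of {B}: B → D applies, adding D; BD → F applies, adding F. So (B)⁺ = {BDF}.
This closure contains every attribute of Schema1, so Schema1 ∩ Schema2 → Schema1. The join is lossless.

Yes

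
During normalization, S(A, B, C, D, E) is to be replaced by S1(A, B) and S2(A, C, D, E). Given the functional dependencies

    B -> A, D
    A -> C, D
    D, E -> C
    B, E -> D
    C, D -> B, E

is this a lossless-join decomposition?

Common attributes: S1 ∩ S2 = {A}.
Closure of {A}: A → C, D applies, adding C, D; C, D → B, E applies, adding B, E. So (A)⁺ = {A, B, C, D, E}.
This closure contains every attribute of S1, so S1 ∩ S2 → S1. The join is lossless.

Yes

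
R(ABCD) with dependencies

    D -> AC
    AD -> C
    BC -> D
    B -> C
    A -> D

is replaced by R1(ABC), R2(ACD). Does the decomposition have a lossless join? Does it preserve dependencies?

Lossless test: (AC)⁺ = {ACD}, which contains all of one fragment — lossless.
Dependency preservation: BC → D is not contained in any single fragment, but the restricted closure of its left-hand side across the fragments still reaches the right-hand side; the remaining FDs each lie inside some fragment. All dependencies are preserved.

lossless and dependency-preserving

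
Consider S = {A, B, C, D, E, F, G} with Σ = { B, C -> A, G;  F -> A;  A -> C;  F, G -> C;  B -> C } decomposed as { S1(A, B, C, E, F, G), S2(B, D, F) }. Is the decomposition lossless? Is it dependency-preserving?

lossy but dependency-preserving

Lossless test: (B, F)⁺ = {A, B, C, F, G}, which is a superkey of neither fragment — lossy.
Dependency preservation: every FD's attributes lie within a single fragment, so each can be enforced locally — preserved.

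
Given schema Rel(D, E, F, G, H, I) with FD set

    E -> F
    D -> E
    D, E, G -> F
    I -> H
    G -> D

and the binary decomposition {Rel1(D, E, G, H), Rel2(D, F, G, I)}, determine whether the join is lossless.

Common attributes: Rel1 ∩ Rel2 = {D, G}.
Closure of {D, G}: D → E applies, adding E; D, E, G → F applies, adding F. So (D, G)⁺ = {D, E, F, G}.
The closure contains neither all of Rel1 = {D, E, G, H} nor all of Rel2 = {D, F, G, I}, so the common attributes are not a superkey of either fragment. The join is lossy.

No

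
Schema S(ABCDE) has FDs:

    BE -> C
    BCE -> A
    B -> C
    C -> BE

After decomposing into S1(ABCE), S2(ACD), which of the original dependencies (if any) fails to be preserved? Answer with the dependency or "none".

none

BE → C lies within S1.
BCE → A lies within S1.
B → C lies within S1.
C → BE lies within S1.
Every dependency is enforceable on the fragments, so the decomposition is dependency-preserving.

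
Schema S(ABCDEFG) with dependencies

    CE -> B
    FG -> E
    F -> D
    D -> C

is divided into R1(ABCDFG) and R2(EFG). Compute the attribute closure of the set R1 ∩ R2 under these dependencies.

BCDEFG

R1 ∩ R2 = {FG}.
FG → E applies, adding E
F → D applies, adding D
D → C applies, adding C
CE → B applies, adding B
Closure: {BCDEFG}.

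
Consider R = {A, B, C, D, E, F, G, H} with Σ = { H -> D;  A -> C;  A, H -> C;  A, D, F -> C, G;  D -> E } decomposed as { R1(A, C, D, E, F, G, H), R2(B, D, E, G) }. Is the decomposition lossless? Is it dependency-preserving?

Lossless test: (D, E, G)⁺ = {D, E, G}, which is a superkey of neither fragment — lossy.
Dependency preservation: every FD's attributes lie within a single fragment, so each can be enforced locally — preserved.

lossy but dependency-preserving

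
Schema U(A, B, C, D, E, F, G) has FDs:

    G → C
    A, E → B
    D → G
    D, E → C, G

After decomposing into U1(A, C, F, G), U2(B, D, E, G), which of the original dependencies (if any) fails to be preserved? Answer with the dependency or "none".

A, E → B

Check A, E → B: no single fragment contains all of {A, B, E}, and the restricted closure of {A, E} across the fragments never reaches {B}.
G → C is preserved.
D → G is preserved.
D, E → C, G is preserved.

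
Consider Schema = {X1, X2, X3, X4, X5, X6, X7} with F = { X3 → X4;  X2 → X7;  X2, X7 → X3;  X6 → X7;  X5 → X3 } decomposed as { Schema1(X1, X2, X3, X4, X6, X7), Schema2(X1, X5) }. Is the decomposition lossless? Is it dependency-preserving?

lossy and not dependency-preserving

Lossless test: (X1)⁺ = {X1}, which is a superkey of neither fragment — lossy.
Dependency preservation: the restricted closure of {X5} across the fragments never reaches {X3}, so X5 → X3 cannot be enforced without a join — not preserved.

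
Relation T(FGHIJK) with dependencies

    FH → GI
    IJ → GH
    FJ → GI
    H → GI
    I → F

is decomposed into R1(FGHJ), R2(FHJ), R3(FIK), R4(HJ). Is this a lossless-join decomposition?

Chase test. Columns are FGHIJK; row i has aⱼ where attribute j ∈ Ri, else bᵢⱼ.
Initial tableau (one row per fragment):
  row 1: a1 a2 a3 b14 a5 b16
  row 2: a1 b22 a3 b24 a5 b26
  row 3: a1 b32 b33 a4 b35 a6
  row 4: b41 b42 a3 b44 a5 b46
Rows 1 and 2 agree on FH; apply FH→GI and equate their GI entries.
Rows 1 and 4 agree on H; apply H→GI and equate their GI entries.
Rows 1 and 4 agree on I; apply I→F and equate their F entries.
No row becomes fully distinguished — the join is lossy.

No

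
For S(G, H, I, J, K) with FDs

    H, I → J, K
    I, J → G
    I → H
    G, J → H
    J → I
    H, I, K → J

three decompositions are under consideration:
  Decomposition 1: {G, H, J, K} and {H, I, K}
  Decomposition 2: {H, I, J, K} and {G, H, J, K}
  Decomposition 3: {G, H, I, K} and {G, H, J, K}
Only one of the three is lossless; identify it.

Decomposition 1: common = {H, K}, closure = {H, K} → lossy.
Decomposition 2: common = {H, J, K}, closure = {G, H, I, J, K} → lossless.
Decomposition 3: common = {G, H, K}, closure = {G, H, K} → lossy.

Decomposition 2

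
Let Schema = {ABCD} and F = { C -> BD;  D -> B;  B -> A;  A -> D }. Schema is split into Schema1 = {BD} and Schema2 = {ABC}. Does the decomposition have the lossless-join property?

Common attributes: Schema1 ∩ Schema2 = {B}.
Closure of {B}: B → A applies, adding A; A → D applies, adding D. So (B)⁺ = {ABD}.
This closure contains every attribute of Schema1, so Schema1 ∩ Schema2 → Schema1. The join is lossless.

Yes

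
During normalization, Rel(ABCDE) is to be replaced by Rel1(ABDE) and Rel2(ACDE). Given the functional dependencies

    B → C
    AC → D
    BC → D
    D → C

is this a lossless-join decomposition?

Common attributes: Rel1 ∩ Rel2 = {ADE}.
Closure of {ADE}: D → C applies, adding C. So (ADE)⁺ = {ACDE}.
This closure contains every attribute of Rel2, so Rel1 ∩ Rel2 → Rel2. The join is lossless.

Yes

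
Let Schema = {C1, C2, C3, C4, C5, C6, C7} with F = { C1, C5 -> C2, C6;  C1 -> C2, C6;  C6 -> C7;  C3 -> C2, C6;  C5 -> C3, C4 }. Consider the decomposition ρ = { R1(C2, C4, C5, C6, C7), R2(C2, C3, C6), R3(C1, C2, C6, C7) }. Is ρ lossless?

No

Chase test. Columns are C1, C2, C3, C4, C5, C6, C7; row i has aⱼ where attribute j ∈ Ri, else bᵢⱼ.
Initial tableau (one row per fragment):
  row 1: b11 a2 b13 a4 a5 a6 a7
  row 2: b21 a2 a3 b24 b25 a6 b27
  row 3: a1 a2 b33 b34 b35 a6 a7
Rows 1 and 2 agree on C6; apply C6→C7 and equate their C7 entries.
No row becomes fully distinguished — the join is lossy.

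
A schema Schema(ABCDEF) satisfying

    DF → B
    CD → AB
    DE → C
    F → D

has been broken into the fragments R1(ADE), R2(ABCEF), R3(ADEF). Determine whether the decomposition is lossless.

Yes

Chase test. Columns are ABCDEF; row i has aⱼ where attribute j ∈ Ri, else bᵢⱼ.
Initial tableau (one row per fragment):
  row 1: a1 b12 b13 a4 a5 b16
  row 2: a1 a2 a3 b24 a5 a6
  row 3: a1 b32 b33 a4 a5 a6
Rows 1 and 3 agree on DE; apply DE→C and equate their C entries.
Rows 2 and 3 agree on F; apply F→D and equate their D entries.
Rows 2 and 3 agree on DF; apply DF→B and equate their B entries.
Rows 1 and 3 agree on CD; apply CD→AB and equate their AB entries.
Rows 1 and 2 agree on DE; apply DE→C and equate their C entries.
Row 2 is now all distinguished symbols — the join is lossless.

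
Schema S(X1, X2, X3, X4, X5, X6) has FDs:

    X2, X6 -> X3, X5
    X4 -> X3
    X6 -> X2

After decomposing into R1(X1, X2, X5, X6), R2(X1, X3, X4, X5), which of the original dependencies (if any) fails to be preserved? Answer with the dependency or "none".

Check X2, X6 → X3, X5: no single fragment contains all of {X2, X3, X5, X6}, and the restricted closure of {X2, X6} across the fragments never reaches {X3, X5}.
X4 → X3 is preserved.
X6 → X2 is preserved.

X2, X6 -> X3, X5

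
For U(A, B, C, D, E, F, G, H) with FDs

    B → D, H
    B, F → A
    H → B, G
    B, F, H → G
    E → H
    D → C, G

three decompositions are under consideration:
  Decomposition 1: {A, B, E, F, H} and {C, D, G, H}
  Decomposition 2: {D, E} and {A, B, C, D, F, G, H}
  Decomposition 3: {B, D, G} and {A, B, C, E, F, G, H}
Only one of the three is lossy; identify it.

Decomposition 1: common = {H}, closure = {B, C, D, G, H} → lossless.
Decomposition 2: common = {D}, closure = {C, D, G} → lossy.
Decomposition 3: common = {B, G}, closure = {B, C, D, G, H} → lossless.

Decomposition 2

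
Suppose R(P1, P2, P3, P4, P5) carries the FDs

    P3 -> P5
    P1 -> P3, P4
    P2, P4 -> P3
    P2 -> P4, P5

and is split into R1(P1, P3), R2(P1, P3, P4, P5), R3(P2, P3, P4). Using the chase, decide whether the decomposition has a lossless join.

No

Chase test. Columns are P1, P2, P3, P4, P5; row i has aⱼ where attribute j ∈ Ri, else bᵢⱼ.
Initial tableau (one row per fragment):
  row 1: a1 b12 a3 b14 b15
  row 2: a1 b22 a3 a4 a5
  row 3: b31 a2 a3 a4 b35
Rows 1 and 2 agree on P3; apply P3→P5 and equate their P5 entries.
Rows 1 and 3 agree on P3; apply P3→P5 and equate their P5 entries.
Rows 1 and 2 agree on P1; apply P1→P3, P4 and equate their P3, P4 entries.
No row becomes fully distinguished — the join is lossy.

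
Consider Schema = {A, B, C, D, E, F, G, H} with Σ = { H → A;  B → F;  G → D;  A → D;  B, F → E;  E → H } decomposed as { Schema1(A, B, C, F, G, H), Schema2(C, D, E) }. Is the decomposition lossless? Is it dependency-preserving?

Lossless test: (C)⁺ = {C}, which is a superkey of neither fragment — lossy.
Dependency preservation: the restricted closure of {G} across the fragments never reaches {D}, so G → D cannot be enforced without a join — not preserved.

lossy and not dependency-preserving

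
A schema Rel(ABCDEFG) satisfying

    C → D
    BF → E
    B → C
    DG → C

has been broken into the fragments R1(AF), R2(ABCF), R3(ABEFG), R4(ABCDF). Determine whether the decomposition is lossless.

Yes

Chase test. Columns are ABCDEFG; row i has aⱼ where attribute j ∈ Ri, else bᵢⱼ.
Initial tableau (one row per fragment):
  row 1: a1 b12 b13 b14 b15 a6 b17
  row 2: a1 a2 a3 b24 b25 a6 b27
  row 3: a1 a2 b33 b34 a5 a6 a7
  row 4: a1 a2 a3 a4 b45 a6 b47
Rows 2 and 4 agree on C; apply C→D and equate their D entries.
Rows 2 and 3 agree on BF; apply BF→E and equate their E entries.
Rows 2 and 4 agree on BF; apply BF→E and equate their E entries.
Rows 2 and 3 agree on B; apply B→C and equate their C entries.
Rows 2 and 3 agree on C; apply C→D and equate their D entries.
Row 3 is now all distinguished symbols — the join is lossless.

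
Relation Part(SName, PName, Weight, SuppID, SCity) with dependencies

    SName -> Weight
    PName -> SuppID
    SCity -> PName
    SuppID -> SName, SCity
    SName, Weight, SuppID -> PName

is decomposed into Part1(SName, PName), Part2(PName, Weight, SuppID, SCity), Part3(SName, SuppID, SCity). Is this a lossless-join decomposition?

Chase test. Columns are SName, PName, Weight, SuppID, SCity; row i has aⱼ where attribute j ∈ Parti, else bᵢⱼ.
Initial tableau (one row per fragment):
  row 1: a1 a2 b13 b14 b15
  row 2: b21 a2 a3 a4 a5
  row 3: a1 b32 b33 a4 a5
Rows 1 and 3 agree on SName; apply SName→Weight and equate their Weight entries.
Rows 1 and 2 agree on PName; apply PName→SuppID and equate their SuppID entries.
Rows 2 and 3 agree on SCity; apply SCity→PName and equate their PName entries.
Rows 1 and 2 agree on SuppID; apply SuppID→SName, SCity and equate their SName, SCity entries.
Rows 1 and 2 agree on SName; apply SName→Weight and equate their Weight entries.
Row 1 is now all distinguished symbols — the join is lossless.

Yes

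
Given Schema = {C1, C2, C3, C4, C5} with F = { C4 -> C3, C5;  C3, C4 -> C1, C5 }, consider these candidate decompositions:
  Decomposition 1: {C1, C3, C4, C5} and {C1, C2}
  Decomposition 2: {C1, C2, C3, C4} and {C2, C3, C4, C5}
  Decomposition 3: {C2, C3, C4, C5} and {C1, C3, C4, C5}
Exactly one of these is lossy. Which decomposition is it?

Decomposition 1

Decomposition 1: common = {C1}, closure = {C1} → lossy.
Decomposition 2: common = {C2, C3, C4}, closure = {C1, C2, C3, C4, C5} → lossless.
Decomposition 3: common = {C3, C4, C5}, closure = {C1, C3, C4, C5} → lossless.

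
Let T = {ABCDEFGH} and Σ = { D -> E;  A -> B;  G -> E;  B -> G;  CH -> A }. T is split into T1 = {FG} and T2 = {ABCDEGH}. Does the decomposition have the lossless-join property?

No

Common attributes: T1 ∩ T2 = {G}.
Closure of {G}: G → E applies, adding E. So (G)⁺ = {EG}.
The closure contains neither all of T1 = {FG} nor all of T2 = {ABCDEGH}, so the common attributes are not a superkey of either fragment. The join is lossy.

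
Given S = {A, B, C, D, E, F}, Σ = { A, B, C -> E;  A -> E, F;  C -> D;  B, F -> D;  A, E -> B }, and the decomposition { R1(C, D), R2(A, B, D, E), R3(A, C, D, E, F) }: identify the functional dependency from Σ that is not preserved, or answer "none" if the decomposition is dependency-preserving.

B, F -> D

Check B, F → D: no single fragment contains all of {B, D, F}, and the restricted closure of {B, F} across the fragments never reaches {D}.
A, B, C → E is preserved.
A → E, F is preserved.
C → D is preserved.
A, E → B is preserved.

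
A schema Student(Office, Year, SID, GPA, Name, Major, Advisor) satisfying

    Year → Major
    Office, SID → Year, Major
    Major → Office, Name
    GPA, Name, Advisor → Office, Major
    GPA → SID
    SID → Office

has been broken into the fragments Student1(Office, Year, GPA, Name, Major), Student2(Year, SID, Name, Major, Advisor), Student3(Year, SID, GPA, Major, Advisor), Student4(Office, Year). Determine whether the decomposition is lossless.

Yes

Chase test. Columns are Office, Year, SID, GPA, Name, Major, Advisor; row i has aⱼ where attribute j ∈ Studenti, else bᵢⱼ.
Initial tableau (one row per fragment):
  row 1: a1 a2 b13 a4 a5 a6 b17
  row 2: b21 a2 a3 b24 a5 a6 a7
  row 3: b31 a2 a3 a4 b35 a6 a7
  row 4: a1 a2 b43 b44 b45 b46 b47
Rows 1 and 4 agree on Year; apply Year→Major and equate their Major entries.
Rows 1 and 2 agree on Major; apply Major→Office, Name and equate their Office, Name entries.
Rows 1 and 3 agree on Major; apply Major→Office, Name and equate their Office, Name entries.
Rows 1 and 4 agree on Major; apply Major→Office, Name and equate their Office, Name entries.
Rows 1 and 3 agree on GPA; apply GPA→SID and equate their SID entries.
Row 3 is now all distinguished symbols — the join is lossless.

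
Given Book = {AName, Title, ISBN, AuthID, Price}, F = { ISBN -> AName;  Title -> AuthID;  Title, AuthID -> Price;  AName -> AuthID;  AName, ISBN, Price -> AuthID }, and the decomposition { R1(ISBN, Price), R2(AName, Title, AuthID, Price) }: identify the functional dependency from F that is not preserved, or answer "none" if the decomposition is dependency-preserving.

Check ISBN → AName: no single fragment contains all of {AName, ISBN}, and the restricted closure of {ISBN} across the fragments never reaches {AName}.
Title → AuthID is preserved.
Title, AuthID → Price is preserved.
AName → AuthID is preserved.
AName, ISBN, Price → AuthID is preserved.

ISBN -> AName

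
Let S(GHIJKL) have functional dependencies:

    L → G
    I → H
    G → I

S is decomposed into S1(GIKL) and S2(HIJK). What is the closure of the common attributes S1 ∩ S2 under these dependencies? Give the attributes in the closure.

HIK

S1 ∩ S2 = {IK}.
I → H applies, adding H
Closure: {HIK}.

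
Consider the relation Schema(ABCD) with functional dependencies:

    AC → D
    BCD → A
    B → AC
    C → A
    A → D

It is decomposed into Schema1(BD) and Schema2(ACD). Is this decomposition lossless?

Common attributes: Schema1 ∩ Schema2 = {D}.
No dependency enlarges {D}, so (D)⁺ = {D}.
The closure contains neither all of Schema1 = {BD} nor all of Schema2 = {ACD}, so the common attributes are not a superkey of either fragment. The join is lossy.

No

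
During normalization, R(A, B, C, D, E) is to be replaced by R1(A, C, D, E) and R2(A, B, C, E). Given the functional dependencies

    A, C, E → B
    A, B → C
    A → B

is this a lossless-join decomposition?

Yes

Common attributes: R1 ∩ R2 = {A, C, E}.
Closure of {A, C, E}: A, C, E → B applies, adding B. So (A, C, E)⁺ = {A, B, C, E}.
This closure contains every attribute of R2, so R1 ∩ R2 → R2. The join is lossless.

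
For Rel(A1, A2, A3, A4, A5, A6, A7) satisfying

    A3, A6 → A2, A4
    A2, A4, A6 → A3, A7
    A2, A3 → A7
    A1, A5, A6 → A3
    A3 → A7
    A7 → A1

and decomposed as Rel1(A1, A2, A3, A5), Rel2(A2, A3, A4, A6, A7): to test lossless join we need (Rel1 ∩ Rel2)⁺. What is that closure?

A1, A2, A3, A7

Rel1 ∩ Rel2 = {A2, A3}.
A2, A3 → A7 applies, adding A7
A7 → A1 applies, adding A1
Closure: {A1, A2, A3, A7}.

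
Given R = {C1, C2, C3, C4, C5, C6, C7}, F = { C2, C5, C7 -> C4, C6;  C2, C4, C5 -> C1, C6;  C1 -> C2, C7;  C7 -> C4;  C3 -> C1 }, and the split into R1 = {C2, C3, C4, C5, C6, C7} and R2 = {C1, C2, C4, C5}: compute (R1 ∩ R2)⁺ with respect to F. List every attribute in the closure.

R1 ∩ R2 = {C2, C4, C5}.
C2, C4, C5 → C1, C6 applies, adding C1, C6
C1 → C2, C7 applies, adding C7
Closure: {C1, C2, C4, C5, C6, C7}.

C1, C2, C4, C5, C6, C7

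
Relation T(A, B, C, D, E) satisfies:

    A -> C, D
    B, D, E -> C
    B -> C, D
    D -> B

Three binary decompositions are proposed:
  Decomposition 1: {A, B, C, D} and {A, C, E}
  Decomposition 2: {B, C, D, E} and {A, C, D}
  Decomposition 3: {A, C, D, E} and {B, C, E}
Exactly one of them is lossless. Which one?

Decomposition 1: common = {A, C}, closure = {A, B, C, D} → lossless.
Decomposition 2: common = {C, D}, closure = {B, C, D} → lossy.
Decomposition 3: common = {C, E}, closure = {C, E} → lossy.

Decomposition 1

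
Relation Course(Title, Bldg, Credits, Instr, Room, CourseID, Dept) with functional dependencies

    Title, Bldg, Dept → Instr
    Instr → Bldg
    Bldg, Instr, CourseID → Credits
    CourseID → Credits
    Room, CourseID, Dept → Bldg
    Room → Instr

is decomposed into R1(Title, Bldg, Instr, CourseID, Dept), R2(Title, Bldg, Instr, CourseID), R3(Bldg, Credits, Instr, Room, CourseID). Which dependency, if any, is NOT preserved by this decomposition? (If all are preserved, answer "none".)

none

Title, Bldg, Dept → Instr lies within R1.
Instr → Bldg lies within R1.
Bldg, Instr, CourseID → Credits lies within R3.
CourseID → Credits lies within R3.
Room, CourseID, Dept → Bldg: restricted closure across fragments reaches Bldg.
Room → Instr lies within R3.
Every dependency is enforceable on the fragments, so the decomposition is dependency-preserving.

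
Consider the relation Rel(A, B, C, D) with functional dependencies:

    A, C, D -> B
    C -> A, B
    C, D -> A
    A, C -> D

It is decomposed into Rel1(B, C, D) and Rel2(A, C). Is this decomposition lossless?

Common attributes: Rel1 ∩ Rel2 = {C}.
Closure of {C}: C → A, B applies, adding A, B; A, C → D applies, adding D. So (C)⁺ = {A, B, C, D}.
This closure contains every attribute of Rel1, so Rel1 ∩ Rel2 → Rel1. The join is lossless.

Yes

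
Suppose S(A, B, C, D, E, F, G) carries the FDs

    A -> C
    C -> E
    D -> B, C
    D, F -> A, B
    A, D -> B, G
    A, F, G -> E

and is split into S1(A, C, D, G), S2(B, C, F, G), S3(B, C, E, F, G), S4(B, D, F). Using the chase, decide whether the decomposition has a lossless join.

No

Chase test. Columns are A, B, C, D, E, F, G; row i has aⱼ where attribute j ∈ Si, else bᵢⱼ.
Initial tableau (one row per fragment):
  row 1: a1 b12 a3 a4 b15 b16 a7
  row 2: b21 a2 a3 b24 b25 a6 a7
  row 3: b31 a2 a3 b34 a5 a6 a7
  row 4: b41 a2 b43 a4 b45 a6 b47
Rows 1 and 2 agree on C; apply C→E and equate their E entries.
Rows 1 and 3 agree on C; apply C→E and equate their E entries.
Rows 1 and 4 agree on D; apply D→B, C and equate their B, C entries.
Rows 1 and 4 agree on C; apply C→E and equate their E entries.
No row becomes fully distinguished — the join is lossy.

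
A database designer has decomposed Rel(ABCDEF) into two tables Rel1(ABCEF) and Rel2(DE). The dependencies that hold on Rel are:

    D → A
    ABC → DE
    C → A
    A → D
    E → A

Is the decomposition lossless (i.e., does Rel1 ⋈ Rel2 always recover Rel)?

Yes

Common attributes: Rel1 ∩ Rel2 = {E}.
Closure of {E}: E → A applies, adding A; A → D applies, adding D. So (E)⁺ = {ADE}.
This closure contains every attribute of Rel2, so Rel1 ∩ Rel2 → Rel2. The join is lossless.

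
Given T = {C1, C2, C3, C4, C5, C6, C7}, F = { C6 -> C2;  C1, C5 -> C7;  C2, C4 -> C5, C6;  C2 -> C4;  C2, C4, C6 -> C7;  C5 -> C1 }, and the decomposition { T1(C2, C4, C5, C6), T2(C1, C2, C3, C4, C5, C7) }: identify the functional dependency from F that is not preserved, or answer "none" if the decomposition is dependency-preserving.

none

C6 → C2 lies within T1.
C1, C5 → C7 lies within T2.
C2, C4 → C5, C6 lies within T1.
C2 → C4 lies within T1.
C2, C4, C6 → C7: restricted closure across fragments reaches C7.
C5 → C1 lies within T2.
Every dependency is enforceable on the fragments, so the decomposition is dependency-preserving.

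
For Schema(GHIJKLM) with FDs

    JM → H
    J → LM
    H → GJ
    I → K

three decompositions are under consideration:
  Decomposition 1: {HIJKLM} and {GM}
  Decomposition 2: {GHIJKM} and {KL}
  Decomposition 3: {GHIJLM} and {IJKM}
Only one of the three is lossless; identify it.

Decomposition 1: common = {M}, closure = {M} → lossy.
Decomposition 2: common = {K}, closure = {K} → lossy.
Decomposition 3: common = {IJM}, closure = {GHIJKLM} → lossless.

Decomposition 3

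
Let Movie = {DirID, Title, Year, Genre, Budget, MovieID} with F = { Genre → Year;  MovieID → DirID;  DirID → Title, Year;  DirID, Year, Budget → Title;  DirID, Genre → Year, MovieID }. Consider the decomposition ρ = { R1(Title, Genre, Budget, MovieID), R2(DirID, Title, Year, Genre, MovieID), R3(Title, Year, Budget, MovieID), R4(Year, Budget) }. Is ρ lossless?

Yes

Chase test. Columns are DirID, Title, Year, Genre, Budget, MovieID; row i has aⱼ where attribute j ∈ Ri, else bᵢⱼ.
Initial tableau (one row per fragment):
  row 1: b11 a2 b13 a4 a5 a6
  row 2: a1 a2 a3 a4 b25 a6
  row 3: b31 a2 a3 b34 a5 a6
  row 4: b41 b42 a3 b44 a5 b46
Rows 1 and 2 agree on Genre; apply Genre→Year and equate their Year entries.
Rows 1 and 2 agree on MovieID; apply MovieID→DirID and equate their DirID entries.
Rows 1 and 3 agree on MovieID; apply MovieID→DirID and equate their DirID entries.
Row 1 is now all distinguished symbols — the join is lossless.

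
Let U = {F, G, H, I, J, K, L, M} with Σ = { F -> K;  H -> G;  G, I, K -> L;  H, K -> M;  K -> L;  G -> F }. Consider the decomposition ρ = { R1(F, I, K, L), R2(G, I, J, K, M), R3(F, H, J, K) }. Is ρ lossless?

Chase test. Columns are F, G, H, I, J, K, L, M; row i has aⱼ where attribute j ∈ Ri, else bᵢⱼ.
Initial tableau (one row per fragment):
  row 1: a1 b12 b13 a4 b15 a6 a7 b18
  row 2: b21 a2 b23 a4 a5 a6 b27 a8
  row 3: a1 b32 a3 b34 a5 a6 b37 b38
Rows 1 and 2 agree on K; apply K→L and equate their L entries.
Rows 1 and 3 agree on K; apply K→L and equate their L entries.
No row becomes fully distinguished — the join is lossy.

No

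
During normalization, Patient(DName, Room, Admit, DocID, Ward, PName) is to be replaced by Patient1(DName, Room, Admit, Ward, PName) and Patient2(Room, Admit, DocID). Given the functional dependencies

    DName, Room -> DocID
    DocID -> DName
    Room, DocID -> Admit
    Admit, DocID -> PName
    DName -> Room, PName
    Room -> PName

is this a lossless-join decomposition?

No

Common attributes: Patient1 ∩ Patient2 = {Room, Admit}.
Closure of {Room, Admit}: Room → PName applies, adding PName. So (Room, Admit)⁺ = {Room, Admit, PName}.
The closure contains neither all of Patient1 = {DName, Room, Admit, Ward, PName} nor all of Patient2 = {Room, Admit, DocID}, so the common attributes are not a superkey of either fragment. The join is lossy.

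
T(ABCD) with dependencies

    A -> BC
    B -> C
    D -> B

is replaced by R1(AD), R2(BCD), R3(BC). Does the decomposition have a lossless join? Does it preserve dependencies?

lossless but not dependency-preserving

Lossless test (chase): Rows 1 and 2 agree on D; apply D→B and equate their B entries. Rows 1 and 2 agree on B; apply B→C and equate their C entries. Row 1 is now all distinguished symbols — the join is lossless.
Dependency preservation: the restricted closure of {A} across the fragments never reaches {BC}, so A → BC cannot be enforced without a join — not preserved.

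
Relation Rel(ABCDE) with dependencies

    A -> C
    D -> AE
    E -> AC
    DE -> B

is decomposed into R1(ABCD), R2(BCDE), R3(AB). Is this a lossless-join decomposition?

Yes

Chase test. Columns are ABCDE; row i has aⱼ where attribute j ∈ Ri, else bᵢⱼ.
Initial tableau (one row per fragment):
  row 1: a1 a2 a3 a4 b15
  row 2: b21 a2 a3 a4 a5
  row 3: a1 a2 b33 b34 b35
Rows 1 and 3 agree on A; apply A→C and equate their C entries.
Rows 1 and 2 agree on D; apply D→AE and equate their AE entries.
Row 1 is now all distinguished symbols — the join is lossless.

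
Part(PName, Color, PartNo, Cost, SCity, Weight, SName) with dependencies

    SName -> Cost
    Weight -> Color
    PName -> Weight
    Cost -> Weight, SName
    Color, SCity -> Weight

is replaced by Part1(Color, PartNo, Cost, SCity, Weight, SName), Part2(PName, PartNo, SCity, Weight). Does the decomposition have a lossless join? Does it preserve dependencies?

Lossless test: (PartNo, SCity, Weight)⁺ = {Color, PartNo, SCity, Weight}, which is a superkey of neither fragment — lossy.
Dependency preservation: every FD's attributes lie within a single fragment, so each can be enforced locally — preserved.

lossy but dependency-preserving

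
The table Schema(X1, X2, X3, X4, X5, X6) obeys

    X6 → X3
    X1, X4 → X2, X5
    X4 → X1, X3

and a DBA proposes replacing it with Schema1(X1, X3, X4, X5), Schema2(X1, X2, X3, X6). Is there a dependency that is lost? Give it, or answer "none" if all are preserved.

X1, X4 → X2, X5

Check X1, X4 → X2, X5: no single fragment contains all of {X1, X2, X4, X5}, and the restricted closure of {X1, X4} across the fragments never reaches {X2, X5}.
X6 → X3 is preserved.
X4 → X1, X3 is preserved.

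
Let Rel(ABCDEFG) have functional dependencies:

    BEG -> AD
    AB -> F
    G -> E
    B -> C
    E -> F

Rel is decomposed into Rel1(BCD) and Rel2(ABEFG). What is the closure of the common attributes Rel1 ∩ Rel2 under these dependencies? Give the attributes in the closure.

Rel1 ∩ Rel2 = {B}.
B → C applies, adding C
Closure: {BC}.

BC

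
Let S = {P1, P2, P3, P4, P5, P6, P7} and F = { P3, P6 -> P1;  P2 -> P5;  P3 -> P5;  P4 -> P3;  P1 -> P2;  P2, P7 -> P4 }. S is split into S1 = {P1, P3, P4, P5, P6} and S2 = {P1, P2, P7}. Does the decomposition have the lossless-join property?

No

Common attributes: S1 ∩ S2 = {P1}.
Closure of {P1}: P1 → P2 applies, adding P2; P2 → P5 applies, adding P5. So (P1)⁺ = {P1, P2, P5}.
The closure contains neither all of S1 = {P1, P3, P4, P5, P6} nor all of S2 = {P1, P2, P7}, so the common attributes are not a superkey of either fragment. The join is lossy.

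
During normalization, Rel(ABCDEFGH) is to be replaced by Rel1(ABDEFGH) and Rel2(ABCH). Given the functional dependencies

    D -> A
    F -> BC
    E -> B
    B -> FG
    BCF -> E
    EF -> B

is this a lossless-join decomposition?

Common attributes: Rel1 ∩ Rel2 = {ABH}.
Closure of {ABH}: B → FG applies, adding FG; F → BC applies, adding C; BCF → E applies, adding E. So (ABH)⁺ = {ABCEFGH}.
This closure contains every attribute of Rel2, so Rel1 ∩ Rel2 → Rel2. The join is lossless.

Yes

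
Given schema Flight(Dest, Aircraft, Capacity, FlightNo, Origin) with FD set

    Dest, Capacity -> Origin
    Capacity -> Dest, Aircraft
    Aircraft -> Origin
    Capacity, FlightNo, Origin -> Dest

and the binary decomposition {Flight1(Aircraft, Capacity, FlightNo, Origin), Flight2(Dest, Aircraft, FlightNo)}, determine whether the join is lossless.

Common attributes: Flight1 ∩ Flight2 = {Aircraft, FlightNo}.
Closure of {Aircraft, FlightNo}: Aircraft → Origin applies, adding Origin. So (Aircraft, FlightNo)⁺ = {Aircraft, FlightNo, Origin}.
The closure contains neither all of Flight1 = {Aircraft, Capacity, FlightNo, Origin} nor all of Flight2 = {Dest, Aircraft, FlightNo}, so the common attributes are not a superkey of either fragment. The join is lossy.

No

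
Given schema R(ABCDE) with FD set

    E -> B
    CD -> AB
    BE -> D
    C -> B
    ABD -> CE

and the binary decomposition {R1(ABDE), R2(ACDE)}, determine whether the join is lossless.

Yes

Common attributes: R1 ∩ R2 = {ADE}.
Closure of {ADE}: E → B applies, adding B; ABD → CE applies, adding C. So (ADE)⁺ = {ABCDE}.
This closure contains every attribute of R1, so R1 ∩ R2 → R1. The join is lossless.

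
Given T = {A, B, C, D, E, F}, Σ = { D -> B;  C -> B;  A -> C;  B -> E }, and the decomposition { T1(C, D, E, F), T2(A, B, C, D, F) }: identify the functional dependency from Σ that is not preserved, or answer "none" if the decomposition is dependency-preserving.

B -> E

Check B → E: no single fragment contains all of {B, E}, and the restricted closure of {B} across the fragments never reaches {E}.
D → B is preserved.
C → B is preserved.
A → C is preserved.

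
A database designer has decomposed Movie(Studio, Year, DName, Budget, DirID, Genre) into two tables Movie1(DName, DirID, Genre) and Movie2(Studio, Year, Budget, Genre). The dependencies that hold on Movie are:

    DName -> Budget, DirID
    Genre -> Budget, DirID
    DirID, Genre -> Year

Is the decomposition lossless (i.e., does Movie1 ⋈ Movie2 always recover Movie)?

No

Common attributes: Movie1 ∩ Movie2 = {Genre}.
Closure of {Genre}: Genre → Budget, DirID applies, adding Budget, DirID; DirID, Genre → Year applies, adding Year. So (Genre)⁺ = {Year, Budget, DirID, Genre}.
The closure contains neither all of Movie1 = {DName, DirID, Genre} nor all of Movie2 = {Studio, Year, Budget, Genre}, so the common attributes are not a superkey of either fragment. The join is lossy.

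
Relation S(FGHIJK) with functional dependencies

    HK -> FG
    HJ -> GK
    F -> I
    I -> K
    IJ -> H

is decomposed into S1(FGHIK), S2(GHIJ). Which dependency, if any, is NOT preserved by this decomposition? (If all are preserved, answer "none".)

HK → FG lies within S1.
HJ → GK: restricted closure across fragments reaches GK.
F → I lies within S1.
I → K lies within S1.
IJ → H lies within S2.
Every dependency is enforceable on the fragments, so the decomposition is dependency-preserving.

none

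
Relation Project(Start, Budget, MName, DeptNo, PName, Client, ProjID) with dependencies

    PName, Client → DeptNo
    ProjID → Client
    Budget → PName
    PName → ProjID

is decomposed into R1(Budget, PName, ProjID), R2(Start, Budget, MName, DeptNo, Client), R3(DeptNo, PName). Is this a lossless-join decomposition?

Chase test. Columns are Start, Budget, MName, DeptNo, PName, Client, ProjID; row i has aⱼ where attribute j ∈ Ri, else bᵢⱼ.
Initial tableau (one row per fragment):
  row 1: b11 a2 b13 b14 a5 b16 a7
  row 2: a1 a2 a3 a4 b25 a6 b27
  row 3: b31 b32 b33 a4 a5 b36 b37
Rows 1 and 2 agree on Budget; apply Budget→PName and equate their PName entries.
Rows 1 and 2 agree on PName; apply PName→ProjID and equate their ProjID entries.
Rows 1 and 3 agree on PName; apply PName→ProjID and equate their ProjID entries.
Rows 1 and 2 agree on ProjID; apply ProjID→Client and equate their Client entries.
Rows 1 and 3 agree on ProjID; apply ProjID→Client and equate their Client entries.
Rows 1 and 2 agree on PName, Client; apply PName, Client→DeptNo and equate their DeptNo entries.
Row 2 is now all distinguished symbols — the join is lossless.

Yes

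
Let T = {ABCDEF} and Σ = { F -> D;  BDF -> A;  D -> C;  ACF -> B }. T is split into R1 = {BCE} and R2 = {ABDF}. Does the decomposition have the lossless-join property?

Common attributes: R1 ∩ R2 = {B}.
No dependency enlarges {B}, so (B)⁺ = {B}.
The closure contains neither all of R1 = {BCE} nor all of R2 = {ABDF}, so the common attributes are not a superkey of either fragment. The join is lossy.

No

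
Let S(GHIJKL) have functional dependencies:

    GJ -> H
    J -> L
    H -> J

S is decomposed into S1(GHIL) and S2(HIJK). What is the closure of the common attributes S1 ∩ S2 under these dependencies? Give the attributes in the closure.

S1 ∩ S2 = {HI}.
H → J applies, adding J
J → L applies, adding L
Closure: {HIJL}.

HIJL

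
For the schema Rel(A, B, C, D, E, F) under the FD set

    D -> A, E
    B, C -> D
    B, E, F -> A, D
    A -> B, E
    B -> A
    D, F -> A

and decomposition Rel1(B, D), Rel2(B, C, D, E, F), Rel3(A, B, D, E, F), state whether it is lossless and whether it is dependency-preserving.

Lossless test (chase): Rows 1 and 2 agree on D; apply D→A, E and equate their A, E entries. Rows 1 and 3 agree on D; apply D→A, E and equate their A, E entries. Row 2 is now all distinguished symbols — the join is lossless.
Dependency preservation: every FD's attributes lie within a single fragment, so each can be enforced locally — preserved.

lossless and dependency-preserving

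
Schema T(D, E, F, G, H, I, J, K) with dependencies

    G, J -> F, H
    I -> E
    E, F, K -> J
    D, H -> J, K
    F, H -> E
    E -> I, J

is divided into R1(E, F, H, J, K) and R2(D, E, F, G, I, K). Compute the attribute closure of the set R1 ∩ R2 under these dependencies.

R1 ∩ R2 = {E, F, K}.
E, F, K → J applies, adding J
E → I, J applies, adding I
Closure: {E, F, I, J, K}.

E, F, I, J, K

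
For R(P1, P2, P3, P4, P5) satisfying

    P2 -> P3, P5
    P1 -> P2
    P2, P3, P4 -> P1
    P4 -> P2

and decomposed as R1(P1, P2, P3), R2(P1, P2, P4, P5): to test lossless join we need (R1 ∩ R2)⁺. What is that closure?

R1 ∩ R2 = {P1, P2}.
P2 → P3, P5 applies, adding P3, P5
Closure: {P1, P2, P3, P5}.

P1, P2, P3, P5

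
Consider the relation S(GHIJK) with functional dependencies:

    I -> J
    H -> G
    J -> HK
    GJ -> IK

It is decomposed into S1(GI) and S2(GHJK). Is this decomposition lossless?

No

Common attributes: S1 ∩ S2 = {G}.
No dependency enlarges {G}, so (G)⁺ = {G}.
The closure contains neither all of S1 = {GI} nor all of S2 = {GHJK}, so the common attributes are not a superkey of either fragment. The join is lossy.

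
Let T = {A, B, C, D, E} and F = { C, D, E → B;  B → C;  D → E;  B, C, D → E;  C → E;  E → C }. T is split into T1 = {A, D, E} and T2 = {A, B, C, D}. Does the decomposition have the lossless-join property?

Yes

Common attributes: T1 ∩ T2 = {A, D}.
Closure of {A, D}: D → E applies, adding E; E → C applies, adding C; C, D, E → B applies, adding B. So (A, D)⁺ = {A, B, C, D, E}.
This closure contains every attribute of T1, so T1 ∩ T2 → T1. The join is lossless.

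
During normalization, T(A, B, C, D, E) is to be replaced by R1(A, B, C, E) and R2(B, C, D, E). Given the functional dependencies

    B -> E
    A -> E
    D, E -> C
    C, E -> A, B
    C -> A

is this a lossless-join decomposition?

Common attributes: R1 ∩ R2 = {B, C, E}.
Closure of {B, C, E}: C, E → A, B applies, adding A. So (B, C, E)⁺ = {A, B, C, E}.
This closure contains every attribute of R1, so R1 ∩ R2 → R1. The join is lossless.

Yes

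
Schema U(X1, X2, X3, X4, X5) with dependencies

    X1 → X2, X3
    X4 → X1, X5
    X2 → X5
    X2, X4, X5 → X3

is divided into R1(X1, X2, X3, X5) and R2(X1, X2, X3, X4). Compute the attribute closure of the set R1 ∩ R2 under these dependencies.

X1, X2, X3, X5

R1 ∩ R2 = {X1, X2, X3}.
X2 → X5 applies, adding X5
Closure: {X1, X2, X3, X5}.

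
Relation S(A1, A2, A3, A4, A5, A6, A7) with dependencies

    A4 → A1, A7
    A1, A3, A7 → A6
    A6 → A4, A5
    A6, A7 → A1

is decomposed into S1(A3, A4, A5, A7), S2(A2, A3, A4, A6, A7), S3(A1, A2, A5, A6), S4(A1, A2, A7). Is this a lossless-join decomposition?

Yes

Chase test. Columns are A1, A2, A3, A4, A5, A6, A7; row i has aⱼ where attribute j ∈ Si, else bᵢⱼ.
Initial tableau (one row per fragment):
  row 1: b11 b12 a3 a4 a5 b16 a7
  row 2: b21 a2 a3 a4 b25 a6 a7
  row 3: a1 a2 b33 b34 a5 a6 b37
  row 4: a1 a2 b43 b44 b45 b46 a7
Rows 1 and 2 agree on A4; apply A4→A1, A7 and equate their A1, A7 entries.
Rows 1 and 2 agree on A1, A3, A7; apply A1, A3, A7→A6 and equate their A6 entries.
Rows 1 and 2 agree on A6; apply A6→A4, A5 and equate their A4, A5 entries.
Rows 1 and 3 agree on A6; apply A6→A4, A5 and equate their A4, A5 entries.
Rows 1 and 3 agree on A4; apply A4→A1, A7 and equate their A1, A7 entries.
Row 2 is now all distinguished symbols — the join is lossless.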